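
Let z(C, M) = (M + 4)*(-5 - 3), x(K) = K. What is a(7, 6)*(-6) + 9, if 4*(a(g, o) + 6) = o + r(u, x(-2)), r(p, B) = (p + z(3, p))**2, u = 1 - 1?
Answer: -1500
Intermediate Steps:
z(C, M) = -32 - 8*M (z(C, M) = (4 + M)*(-8) = -32 - 8*M)
u = 0
r(p, B) = (-32 - 7*p)**2 (r(p, B) = (p + (-32 - 8*p))**2 = (-32 - 7*p)**2)
a(g, o) = 250 + o/4 (a(g, o) = -6 + (o + (32 + 7*0)**2)/4 = -6 + (o + (32 + 0)**2)/4 = -6 + (o + 32**2)/4 = -6 + (o + 1024)/4 = -6 + (1024 + o)/4 = -6 + (256 + o/4) = 250 + o/4)
a(7, 6)*(-6) + 9 = (250 + (1/4)*6)*(-6) + 9 = (250 + 3/2)*(-6) + 9 = (503/2)*(-6) + 9 = -1509 + 9 = -1500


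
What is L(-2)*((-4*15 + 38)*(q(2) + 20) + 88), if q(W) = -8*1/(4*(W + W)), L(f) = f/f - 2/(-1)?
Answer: -1023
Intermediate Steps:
L(f) = 3 (L(f) = 1 - 2*(-1) = 1 + 2 = 3)
q(W) = -1/W (q(W) = -8*1/(8*W) = -1/W)
L(-2)*((-4*15 + 38)*(q(2) + 20) + 88) = 3*((-4*15 + 38)*(-1/2 + 20) + 88) = 3*((-60 + 38)*(-1*1/2 + 20) + 88) = 3*(-22*(-1/2 + 20) + 88) = 3*(-22*39/2 + 88) = 3*(-429 + 88) = 3*(-341) = -1023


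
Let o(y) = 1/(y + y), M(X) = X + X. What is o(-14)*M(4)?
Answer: -2/7 ≈ -0.28571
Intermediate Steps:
M(X) = 2*X
o(y) = 1/(2*y)
o(-14)*M(4) = ((½)/(-14))*(2*4) = ((½)*(-1/14))*8 = -1/28*8 = -2/7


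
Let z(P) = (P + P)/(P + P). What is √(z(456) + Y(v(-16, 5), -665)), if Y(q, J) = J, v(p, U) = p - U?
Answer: 2*I*√166 ≈ 25.768*I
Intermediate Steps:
z(P) = 1 (z(P) = (2*P)/((2*P)) = (2*P)*(1/(2*P)) = 1)
√(z(456) + Y(v(-16, 5), -665)) = √(1 - 665) = √(-664) = 2*I*√166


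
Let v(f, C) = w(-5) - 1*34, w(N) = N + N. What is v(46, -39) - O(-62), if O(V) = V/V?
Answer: -45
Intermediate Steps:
w(N) = 2*N
v(f, C) = -44 (v(f, C) = 2*(-5) - 1*34 = -10 - 34 = -44)
O(V) = 1
v(46, -39) - O(-62) = -44 - 1*1 = -44 - 1 = -45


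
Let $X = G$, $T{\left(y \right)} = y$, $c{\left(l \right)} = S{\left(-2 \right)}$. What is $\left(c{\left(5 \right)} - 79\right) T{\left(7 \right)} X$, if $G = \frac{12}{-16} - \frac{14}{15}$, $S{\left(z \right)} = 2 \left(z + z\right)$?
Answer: $\frac{20503}{20} \approx 1025.2$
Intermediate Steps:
$S{\left(z \right)} = 4 z$ ($S{\left(z \right)} = 2 \cdot 2 z = 4 z$)
$c{\left(l \right)} = -8$ ($c{\left(l \right)} = 4 \left(-2\right) = -8$)
$G = - \frac{101}{60}$ ($G = 12 \left(- \frac{1}{16}\right) - \frac{14}{15} = - \frac{3}{4} - \frac{14}{15} = - \frac{101}{60} \approx -1.6833$)
$X = - \frac{101}{60} \approx -1.6833$
$\left(c{\left(5 \right)} - 79\right) T{\left(7 \right)} X = \left(-8 - 79\right) 7 \left(- \frac{101}{60}\right) = \left(-87\right) 7 \left(- \frac{101}{60}\right) = \left(-609\right) \left(- \frac{101}{60}\right) = \frac{20503}{20}$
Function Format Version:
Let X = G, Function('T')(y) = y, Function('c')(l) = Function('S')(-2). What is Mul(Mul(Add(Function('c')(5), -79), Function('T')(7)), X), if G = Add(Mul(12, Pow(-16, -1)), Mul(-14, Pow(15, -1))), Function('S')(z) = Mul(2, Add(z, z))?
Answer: Rational(20503, 20) ≈ 1025.2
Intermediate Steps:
Function('S')(z) = Mul(4, z) (Function('S')(z) = Mul(2, Mul(2, z)) = Mul(4, z))
Function('c')(l) = -8 (Function('c')(l) = Mul(4, -2) = -8)
G = Rational(-101, 60) (G = Add(Mul(12, Rational(-1, 16)), Mul(-14, Rational(1, 15))) = Add(Rational(-3, 4), Rational(-14, 15)) = Rational(-101, 60) ≈ -1.6833)
X = Rational(-101, 60) ≈ -1.6833
Mul(Mul(Add(Function('c')(5), -79), Function('T')(7)), X) = Mul(Mul(Add(-8, -79), 7), Rational(-101, 60)) = Mul(Mul(-87, 7), Rational(-101, 60)) = Mul(-609, Rational(-101, 60)) = Rational(20503, 20)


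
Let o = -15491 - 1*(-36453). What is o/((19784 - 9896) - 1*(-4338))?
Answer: 10481/7113 ≈ 1.4735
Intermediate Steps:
o = 20962 (o = -15491 + 36453 = 20962)
o/((19784 - 9896) - 1*(-4338)) = 20962/((19784 - 9896) - 1*(-4338)) = 20962/(9888 + 4338) = 20962/14226 = 20962*(1/14226) = 10481/7113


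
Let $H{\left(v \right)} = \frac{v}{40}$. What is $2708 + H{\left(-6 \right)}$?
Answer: $\frac{54157}{20} \approx 2707.9$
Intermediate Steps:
$H{\left(v \right)} = \frac{v}{40}$ ($H{\left(v \right)} = v \frac{1}{40} = \frac{v}{40}$)
$2708 + H{\left(-6 \right)} = 2708 + \frac{1}{40} \left(-6\right) = 2708 - \frac{3}{20} = \frac{54157}{20}$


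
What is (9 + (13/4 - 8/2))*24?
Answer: 198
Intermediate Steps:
(9 + (13/4 - 8/2))*24 = (9 + (13*(¼) - 8*½))*24 = (9 + (13/4 - 4))*24 = (9 - ¾)*24 = (33/4)*24 = 198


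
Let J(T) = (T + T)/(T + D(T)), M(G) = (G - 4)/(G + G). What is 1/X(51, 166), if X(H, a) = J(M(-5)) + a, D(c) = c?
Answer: 1/167 ≈ 0.0059880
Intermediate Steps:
M(G) = (-4 + G)/(2*G) (M(G) = (-4 + G)/((2*G)) = (-4 + G)*(1/(2*G)) = (-4 + G)/(2*G))
J(T) = 1 (J(T) = (T + T)/(T + T) = (2*T)/((2*T)) = (2*T)*(1/(2*T)) = 1)
X(H, a) = 1 + a
1/X(51, 166) = 1/(1 + 166) = 1/167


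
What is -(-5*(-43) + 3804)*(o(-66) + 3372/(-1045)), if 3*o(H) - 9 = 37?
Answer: -152537126/3135 ≈ -48656.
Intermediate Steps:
o(H) = 46/3 (o(H) = 3 + (⅓)*37 = 3 + 37/3 = 46/3)
-(-5*(-43) + 3804)*(o(-66) + 3372/(-1045)) = -(-5*(-43) + 3804)*(46/3 + 3372/(-1045)) = -(215 + 3804)*(46/3 + 3372*(-1/1045)) = -4019*(46/3 - 3372/1045) = -4019*37954/3135 = -1*152537126/3135 = -152537126/3135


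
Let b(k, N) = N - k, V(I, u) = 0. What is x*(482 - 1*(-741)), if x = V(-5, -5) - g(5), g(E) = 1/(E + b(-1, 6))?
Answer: -1223/12 ≈ -101.92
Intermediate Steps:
g(E) = 1/(7 + E) (g(E) = 1/(E + (6 - 1*(-1))) = 1/(E + (6 + 1)) = 1/(E + 7) = 1/(7 + E))
x = -1/12 (x = 0 - 1/(7 + 5) = 0 - 1/12 = -1/12 ≈ -0.083333)
x*(482 - 1*(-741)) = -(482 - 1*(-741))/12 = -(482 + 741)/12 = -1/12*1223 = -1223/12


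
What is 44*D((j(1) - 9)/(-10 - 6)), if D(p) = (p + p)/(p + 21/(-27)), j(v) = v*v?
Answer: -792/5 ≈ -158.40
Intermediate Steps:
j(v) = v²
D(p) = 2*p/(-7/9 + p) (D(p) = (2*p)/(p + 21*(-1/27)) = (2*p)/(p - 7/9) = (2*p)/(-7/9 + p) = 2*p/(-7/9 + p))
44*D((j(1) - 9)/(-10 - 6)) = 44*(18*((1² - 9)/(-10 - 6))/(-7 + 9*((1² - 9)/(-10 - 6)))) = 44*(18*((1 - 9)/(-16))/(-7 + 9*((1 - 9)/(-16)))) = 44*(18*(-8*(-1/16))/(-7 + 9*(-8*(-1/16)))) = 44*(18*(½)/(-7 + 9*(½))) = 44*(18*(½)/(-7 + 9/2)) = 44*(18*(½)/(-5/2)) = 44*(18*(½)*(-⅖)) = 44*(-18/5) = -792/5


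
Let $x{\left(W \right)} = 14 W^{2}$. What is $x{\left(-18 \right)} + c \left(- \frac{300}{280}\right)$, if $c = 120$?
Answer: $\frac{30852}{7} \approx 4407.4$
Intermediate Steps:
$x{\left(-18 \right)} + c \left(- \frac{300}{280}\right) = 14 \left(-18\right)^{2} + 120 \left(- \frac{300}{280}\right) = 14 \cdot 324 + 120 \left(\left(-300\right) \frac{1}{280}\right) = 4536 + 120 \left(- \frac{15}{14}\right) = 4536 - \frac{900}{7} = \frac{30852}{7}$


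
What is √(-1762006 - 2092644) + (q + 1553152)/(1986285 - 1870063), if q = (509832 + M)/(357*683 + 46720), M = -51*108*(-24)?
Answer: 225635254388/16884209161 + 5*I*√154186 ≈ 13.364 + 1963.3*I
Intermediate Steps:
M = 132192 (M = -5508*(-24) = 132192)
q = 642024/290551 (q = (509832 + 132192)/(357*683 + 46720) = 642024/(243831 + 46720) = 642024/290551 ≈ 2.2097)
√(-1762006 - 2092644) + (q + 1553152)/(1986285 - 1870063) = √(-1762006 - 2092644) + (642024/290551 + 1553152)/(1986285 - 1870063) = √(-3854650) + (451270508776/290551)/116222 = 5*I*√154186 + (451270508776/290551)*(1/116222) = 5*I*√154186 + 225635254388/16884209161 = 225635254388/16884209161 + 5*I*√154186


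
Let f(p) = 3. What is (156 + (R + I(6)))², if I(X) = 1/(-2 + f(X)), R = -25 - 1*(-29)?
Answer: 25921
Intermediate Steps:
R = 4 (R = -25 + 29 = 4)
I(X) = 1 (I(X) = 1/(-2 + 3) = 1/1 = 1)
(156 + (R + I(6)))² = (156 + (4 + 1))² = (156 + 5)² = 161² = 25921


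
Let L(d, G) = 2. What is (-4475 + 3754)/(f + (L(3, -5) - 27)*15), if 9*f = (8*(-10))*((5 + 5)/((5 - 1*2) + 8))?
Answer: 71379/37925 ≈ 1.8821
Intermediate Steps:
f = -800/99 (f = ((8*(-10))*((5 + 5)/((5 - 1*2) + 8)))/9 = (-800/((5 - 2) + 8))/9 = (-800/(3 + 8))/9 = (-800/11)/9 = (-80*10/11)/9 = (⅑)*(-800/11) = -800/99 ≈ -8.0808)
(-4475 + 3754)/(f + (L(3, -5) - 27)*15) = (-4475 + 3754)/(-800/99 + (2 - 27)*15) = -721/(-800/99 - 25*15) = -721/(-800/99 - 375) = -721/(-37925/99) = -721*(-99/37925) = 71379/37925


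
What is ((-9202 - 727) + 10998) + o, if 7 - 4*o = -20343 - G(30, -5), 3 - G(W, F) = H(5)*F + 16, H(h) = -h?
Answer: 6147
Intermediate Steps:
G(W, F) = -13 + 5*F (G(W, F) = 3 - ((-1*5)*F + 16) = 3 - (-5*F + 16) = 3 - (16 - 5*F) = 3 + (-16 + 5*F) = -13 + 5*F)
o = 5078 (o = 7/4 - (-20343 - (-13 + 5*(-5)))/4 = 7/4 - (-20343 - (-13 - 25))/4 = 7/4 - (-20343 - 1*(-38))/4 = 7/4 - (-20343 + 38)/4 = 7/4 - ¼*(-20305) = 7/4 + 20305/4 = 5078)
((-9202 - 727) + 10998) + o = ((-9202 - 727) + 10998) + 5078 = (-9929 + 10998) + 5078 = 1069 + 5078 = 6147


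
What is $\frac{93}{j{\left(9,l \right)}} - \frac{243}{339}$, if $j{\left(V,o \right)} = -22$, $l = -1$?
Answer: $- \frac{12291}{2486} \approx -4.9441$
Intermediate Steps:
$\frac{93}{j{\left(9,l \right)}} - \frac{243}{339} = \frac{93}{-22} - \frac{243}{339} = 93 \left(- \frac{1}{22}\right) - \frac{81}{113} = - \frac{93}{22} - \frac{81}{113} = - \frac{12291}{2486}$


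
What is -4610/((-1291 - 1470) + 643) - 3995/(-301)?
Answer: 4924510/318759 ≈ 15.449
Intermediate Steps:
-4610/((-1291 - 1470) + 643) - 3995/(-301) = -4610/(-2761 + 643) - 3995*(-1/301) = -4610/(-2118) + 3995/301 = -4610*(-1/2118) + 3995/301 = 2305/1059 + 3995/301 = 4924510/318759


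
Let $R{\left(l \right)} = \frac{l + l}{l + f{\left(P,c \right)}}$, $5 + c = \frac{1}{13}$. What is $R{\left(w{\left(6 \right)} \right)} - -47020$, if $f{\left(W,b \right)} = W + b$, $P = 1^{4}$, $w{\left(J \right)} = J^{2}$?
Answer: $\frac{6536092}{139} \approx 47022.0$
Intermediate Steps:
$c = - \frac{64}{13}$ ($c = -5 + \frac{1}{13} = - \frac{64}{13} \approx -4.9231$)
$P = 1$
$R{\left(l \right)} = \frac{2 l}{- \frac{51}{13} + l}$ ($R{\left(l \right)} = \frac{l + l}{l + \left(1 - \frac{64}{13}\right)} = \frac{2 l}{l - \frac{51}{13}} = \frac{2 l}{- \frac{51}{13} + l}$)
$R{\left(w{\left(6 \right)} \right)} - -47020 = \frac{26 \cdot 6^{2}}{-51 + 13 \cdot 6^{2}} - -47020 = 26 \cdot 36 \frac{1}{-51 + 13 \cdot 36} + 47020 = 26 \cdot 36 \frac{1}{-51 + 468} + 47020 = 26 \cdot 36 \cdot \frac{1}{417} + 47020 = \frac{312}{139} + 47020 = \frac{6536092}{139}$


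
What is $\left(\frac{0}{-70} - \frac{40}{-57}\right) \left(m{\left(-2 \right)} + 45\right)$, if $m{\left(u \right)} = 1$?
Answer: $\frac{1840}{57} \approx 32.281$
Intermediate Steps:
$\left(\frac{0}{-70} - \frac{40}{-57}\right) \left(m{\left(-2 \right)} + 45\right) = \left(\frac{0}{-70} - \frac{40}{-57}\right) \left(1 + 45\right) = \left(0 \left(- \frac{1}{70}\right) - - \frac{40}{57}\right) 46 = \left(0 + \frac{40}{57}\right) 46 = \frac{40}{57} \cdot 46 = \frac{1840}{57}$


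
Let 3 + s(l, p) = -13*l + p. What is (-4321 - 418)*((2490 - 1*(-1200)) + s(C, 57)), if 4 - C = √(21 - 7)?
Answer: -17496388 - 61607*√14 ≈ -1.7727e+7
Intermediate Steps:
C = 4 - √14 (C = 4 - √(21 - 7) = 4 - √14 ≈ 0.25834)
s(l, p) = -3 + p - 13*l (s(l, p) = -3 + (-13*l + p) = -3 + (p - 13*l) = -3 + p - 13*l)
(-4321 - 418)*((2490 - 1*(-1200)) + s(C, 57)) = (-4321 - 418)*((2490 - 1*(-1200)) + (-3 + 57 - 13*(4 - √14))) = -4739*((2490 + 1200) + (-3 + 57 + (-52 + 13*√14))) = -4739*(3690 + (2 + 13*√14)) = -4739*(3692 + 13*√14) = -17496388 - 61607*√14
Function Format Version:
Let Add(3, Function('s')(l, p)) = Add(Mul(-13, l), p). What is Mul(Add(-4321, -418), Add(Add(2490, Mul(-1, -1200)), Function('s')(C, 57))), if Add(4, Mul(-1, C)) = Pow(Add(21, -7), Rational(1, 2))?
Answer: Add(-17496388, Mul(-61607, Pow(14, Rational(1, 2)))) ≈ -1.7727e+7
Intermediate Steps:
C = Add(4, Mul(-1, Pow(14, Rational(1, 2)))) (C = Add(4, Mul(-1, Pow(Add(21, -7), Rational(1, 2)))) = Add(4, Mul(-1, Pow(14, Rational(1, 2)))) ≈ 0.25834)
Function('s')(l, p) = Add(-3, p, Mul(-13, l)) (Function('s')(l, p) = Add(-3, Add(Mul(-13, l), p)) = Add(-3, Add(p, Mul(-13, l))) = Add(-3, p, Mul(-13, l)))
Mul(Add(-4321, -418), Add(Add(2490, Mul(-1, -1200)), Function('s')(C, 57))) = Mul(Add(-4321, -418), Add(Add(2490, Mul(-1, -1200)), Add(-3, 57, Mul(-13, Add(4, Mul(-1, Pow(14, Rational(1, 2)))))))) = Mul(-4739, Add(Add(2490, 1200), Add(-3, 57, Add(-52, Mul(13, Pow(14, Rational(1, 2))))))) = Mul(-4739, Add(3690, Add(2, Mul(13, Pow(14, Rational(1, 2)))))) = Mul(-4739, Add(3692, Mul(13, Pow(14, Rational(1, 2))))) = Add(-17496388, Mul(-61607, Pow(14, Rational(1, 2))))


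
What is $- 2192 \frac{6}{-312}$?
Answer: $\frac{548}{13} \approx 42.154$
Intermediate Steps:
$- 2192 \frac{6}{-312} = - 2192 \cdot 6 \left(- \frac{1}{312}\right) = \left(-2192\right) \left(- \frac{1}{52}\right) = \frac{548}{13}$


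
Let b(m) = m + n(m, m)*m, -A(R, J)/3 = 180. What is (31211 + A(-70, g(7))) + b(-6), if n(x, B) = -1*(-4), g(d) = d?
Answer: 30641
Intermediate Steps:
n(x, B) = 4
A(R, J) = -540 (A(R, J) = -3*180 = -540)
b(m) = 5*m (b(m) = m + 4*m = 5*m)
(31211 + A(-70, g(7))) + b(-6) = (31211 - 540) + 5*(-6) = 30671 - 30 = 30641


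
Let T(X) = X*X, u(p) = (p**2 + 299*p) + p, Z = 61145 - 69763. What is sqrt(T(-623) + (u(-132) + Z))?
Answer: sqrt(357335) ≈ 597.78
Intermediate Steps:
Z = -8618
u(p) = p**2 + 300*p
T(X) = X**2
sqrt(T(-623) + (u(-132) + Z)) = sqrt((-623)**2 + (-132*(300 - 132) - 8618)) = sqrt(388129 + (-132*168 - 8618)) = sqrt(388129 + (-22176 - 8618)) = sqrt(388129 - 30794) = sqrt(357335)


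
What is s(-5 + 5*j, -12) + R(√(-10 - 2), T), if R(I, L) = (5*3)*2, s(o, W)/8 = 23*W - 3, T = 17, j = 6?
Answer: -2202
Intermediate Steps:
s(o, W) = -24 + 184*W (s(o, W) = 8*(23*W - 3) = 8*(-3 + 23*W) = -24 + 184*W)
R(I, L) = 30 (R(I, L) = 15*2 = 30)
s(-5 + 5*j, -12) + R(√(-10 - 2), T) = (-24 + 184*(-12)) + 30 = (-24 - 2208) + 30 = -2232 + 30 = -2202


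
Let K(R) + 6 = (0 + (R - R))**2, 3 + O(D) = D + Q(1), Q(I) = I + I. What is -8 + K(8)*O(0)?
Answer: -2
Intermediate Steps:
Q(I) = 2*I
O(D) = -1 + D (O(D) = -3 + (D + 2*1) = -3 + (D + 2) = -3 + (2 + D) = -1 + D)
K(R) = -6 (K(R) = -6 + (0 + (R - R))**2 = -6 + (0 + 0)**2 = -6 + 0**2 = -6 + 0 = -6)
-8 + K(8)*O(0) = -8 - 6*(-1 + 0) = -8 - 6*(-1) = -8 + 6 = -2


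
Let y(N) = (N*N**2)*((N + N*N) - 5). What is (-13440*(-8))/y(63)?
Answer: 5120/47949489 ≈ 0.00010678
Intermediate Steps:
y(N) = N**3*(-5 + N + N**2) (y(N) = N**3*((N + N**2) - 5) = N**3*(-5 + N + N**2))
(-13440*(-8))/y(63) = (-13440*(-8))/((63**3*(-5 + 63 + 63**2))) = (-2240*(-48))/((250047*(-5 + 63 + 3969))) = 107520/((250047*4027)) = 107520/1006939269 = 107520*(1/1006939269) = 5120/47949489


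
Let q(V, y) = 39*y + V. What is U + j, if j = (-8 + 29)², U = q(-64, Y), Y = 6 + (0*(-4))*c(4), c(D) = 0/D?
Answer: 611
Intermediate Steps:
c(D) = 0
Y = 6 (Y = 6 + (0*(-4))*0 = 6 + 0*0 = 6 + 0 = 6)
q(V, y) = V + 39*y
U = 170 (U = -64 + 39*6 = -64 + 234 = 170)
j = 441 (j = 21² = 441)
U + j = 170 + 441 = 611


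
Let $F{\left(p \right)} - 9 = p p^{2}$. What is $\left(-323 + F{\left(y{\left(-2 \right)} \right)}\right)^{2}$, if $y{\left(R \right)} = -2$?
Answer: $103684$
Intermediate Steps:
$F{\left(p \right)} = 9 + p^{3}$ ($F{\left(p \right)} = 9 + p p^{2} = 9 + p^{3}$)
$\left(-323 + F{\left(y{\left(-2 \right)} \right)}\right)^{2} = \left(-323 + \left(9 + \left(-2\right)^{3}\right)\right)^{2} = \left(-323 + \left(9 - 8\right)\right)^{2} = \left(-323 + 1\right)^{2} = \left(-322\right)^{2} = 103684$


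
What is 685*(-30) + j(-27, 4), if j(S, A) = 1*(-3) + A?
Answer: -20549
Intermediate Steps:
j(S, A) = -3 + A
685*(-30) + j(-27, 4) = 685*(-30) + (-3 + 4) = -20550 + 1 = -20549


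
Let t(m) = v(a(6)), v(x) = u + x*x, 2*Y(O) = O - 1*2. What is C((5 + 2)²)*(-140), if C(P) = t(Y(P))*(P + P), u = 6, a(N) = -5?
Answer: -425320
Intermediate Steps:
Y(O) = -1 + O/2 (Y(O) = (O - 1*2)/2 = (O - 2)/2 = (-2 + O)/2 = -1 + O/2)
v(x) = 6 + x² (v(x) = 6 + x*x = 6 + x²)
t(m) = 31 (t(m) = 6 + (-5)² = 6 + 25 = 31)
C(P) = 62*P (C(P) = 31*(P + P) = 31*(2*P) = 62*P)
C((5 + 2)²)*(-140) = (62*(5 + 2)²)*(-140) = (62*7²)*(-140) = (62*49)*(-140) = 3038*(-140) = -425320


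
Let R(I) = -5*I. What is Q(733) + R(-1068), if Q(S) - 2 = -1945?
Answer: 3397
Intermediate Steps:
Q(S) = -1943 (Q(S) = 2 - 1945 = -1943)
Q(733) + R(-1068) = -1943 - 5*(-1068) = -1943 + 5340 = 3397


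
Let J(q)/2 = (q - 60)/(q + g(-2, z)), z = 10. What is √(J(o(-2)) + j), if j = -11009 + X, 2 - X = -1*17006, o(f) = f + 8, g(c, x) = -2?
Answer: 2*√1493 ≈ 77.279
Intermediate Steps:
o(f) = 8 + f
J(q) = 2*(-60 + q)/(-2 + q) (J(q) = 2*((q - 60)/(q - 2)) = 2*((-60 + q)/(-2 + q)) = 2*(-60 + q)/(-2 + q))
X = 17008 (X = 2 - (-1)*17006 = 2 - 1*(-17006) = 2 + 17006 = 17008)
j = 5999 (j = -11009 + 17008 = 5999)
√(J(o(-2)) + j) = √(2*(-60 + (8 - 2))/(-2 + (8 - 2)) + 5999) = √(2*(-60 + 6)/(-2 + 6) + 5999) = √(2*(-54)/4 + 5999) = √(2*(¼)*(-54) + 5999) = √(-27 + 5999) = √5972 = 2*√1493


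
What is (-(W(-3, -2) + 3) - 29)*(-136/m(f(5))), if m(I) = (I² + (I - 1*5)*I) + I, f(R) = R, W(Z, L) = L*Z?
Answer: 2584/15 ≈ 172.27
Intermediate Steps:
m(I) = I + I² + I*(-5 + I) (m(I) = (I² + (I - 5)*I) + I = (I² + (-5 + I)*I) + I = (I² + I*(-5 + I)) + I = I + I² + I*(-5 + I))
(-(W(-3, -2) + 3) - 29)*(-136/m(f(5))) = (-(-2*(-3) + 3) - 29)*(-136*1/(10*(-2 + 5))) = (-(6 + 3) - 29)*(-136/(2*5*3)) = (-1*9 - 29)*(-136/30) = (-9 - 29)*(-136*1/30) = -38*(-68/15) = 2584/15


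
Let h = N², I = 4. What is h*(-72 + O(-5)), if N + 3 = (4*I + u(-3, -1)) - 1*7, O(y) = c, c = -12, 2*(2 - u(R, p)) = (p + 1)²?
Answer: -5376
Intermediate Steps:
u(R, p) = 2 - (1 + p)²/2 (u(R, p) = 2 - (p + 1)²/2 = 2 - (1 + p)²/2)
O(y) = -12
N = 8 (N = -3 + ((4*4 + (2 - (1 - 1)²/2)) - 1*7) = -3 + ((16 + (2 - ½*0²)) - 7) = -3 + ((16 + (2 - ½*0)) - 7) = -3 + ((16 + (2 + 0)) - 7) = -3 + ((16 + 2) - 7) = -3 + (18 - 7) = -3 + 11 = 8)
h = 64 (h = 8² = 64)
h*(-72 + O(-5)) = 64*(-72 - 12) = 64*(-84) = -5376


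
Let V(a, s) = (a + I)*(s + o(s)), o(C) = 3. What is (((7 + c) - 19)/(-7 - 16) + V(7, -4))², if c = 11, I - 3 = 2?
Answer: 75625/529 ≈ 142.96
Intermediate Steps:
I = 5 (I = 3 + 2 = 5)
V(a, s) = (3 + s)*(5 + a) (V(a, s) = (a + 5)*(s + 3) = (5 + a)*(3 + s) = (3 + s)*(5 + a))
(((7 + c) - 19)/(-7 - 16) + V(7, -4))² = (((7 + 11) - 19)/(-7 - 16) + (15 + 3*7 + 5*(-4) + 7*(-4)))² = ((18 - 19)/(-23) + (15 + 21 - 20 - 28))² = (-1*(-1/23) - 12)² = (1/23 - 12)² = (-275/23)² = 75625/529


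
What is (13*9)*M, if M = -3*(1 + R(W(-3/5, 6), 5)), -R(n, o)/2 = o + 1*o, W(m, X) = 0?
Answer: 6669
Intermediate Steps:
R(n, o) = -4*o (R(n, o) = -2*(o + 1*o) = -2*(o + o) = -4*o)
M = 57 (M = -3*(1 - 4*5) = -3*(1 - 20) = -3*(-19) = 57)
(13*9)*M = (13*9)*57 = 117*57 = 6669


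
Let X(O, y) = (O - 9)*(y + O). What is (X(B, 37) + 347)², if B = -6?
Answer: 13924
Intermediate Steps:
X(O, y) = (-9 + O)*(O + y)
(X(B, 37) + 347)² = (((-6)² - 9*(-6) - 9*37 - 6*37) + 347)² = ((36 + 54 - 333 - 222) + 347)² = (-465 + 347)² = (-118)² = 13924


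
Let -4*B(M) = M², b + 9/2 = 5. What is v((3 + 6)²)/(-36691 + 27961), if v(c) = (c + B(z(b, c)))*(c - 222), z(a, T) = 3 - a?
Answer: 59737/46560 ≈ 1.2830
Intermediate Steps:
b = ½ (b = -9/2 + 5 = ½ ≈ 0.50000)
B(M) = -M²/4
v(c) = (-222 + c)*(-25/16 + c) (v(c) = (c - (3 - 1*½)²/4)*(c - 222) = (c - (3 - ½)²/4)*(-222 + c) = (c - (5/2)²/4)*(-222 + c) = (c - ¼*25/4)*(-222 + c) = (c - 25/16)*(-222 + c) = (-25/16 + c)*(-222 + c) = (-222 + c)*(-25/16 + c))
v((3 + 6)²)/(-36691 + 27961) = (2775/8 + ((3 + 6)²)² - 3577*(3 + 6)²/16)/(-36691 + 27961) = (2775/8 + (9²)² - 3577/16*9²)/(-8730) = (2775/8 + 81² - 3577/16*81)*(-1/8730) = (2775/8 + 6561 - 289737/16)*(-1/8730) = -179211/16*(-1/8730) = 59737/46560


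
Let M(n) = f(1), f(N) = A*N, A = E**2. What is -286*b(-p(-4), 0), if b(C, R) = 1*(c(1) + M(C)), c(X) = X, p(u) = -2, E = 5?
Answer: -7436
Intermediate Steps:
A = 25 (A = 5**2 = 25)
f(N) = 25*N
M(n) = 25 (M(n) = 25*1 = 25)
b(C, R) = 26 (b(C, R) = 1*(1 + 25) = 1*26 = 26)
-286*b(-p(-4), 0) = -286*26 = -7436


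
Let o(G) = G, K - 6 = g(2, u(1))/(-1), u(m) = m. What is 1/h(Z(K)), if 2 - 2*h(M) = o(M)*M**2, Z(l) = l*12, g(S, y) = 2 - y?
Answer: -1/107999 ≈ -9.2593e-6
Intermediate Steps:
K = 5 (K = 6 + (2 - 1*1)/(-1) = 6 + (2 - 1)*(-1) = 6 + 1*(-1) = 6 - 1 = 5)
Z(l) = 12*l
h(M) = 1 - M**3/2 (h(M) = 1 - M*M**2/2 = 1 - M**3/2)
1/h(Z(K)) = 1/(1 - (12*5)**3/2) = 1/(1 - 1/2*60**3) = 1/(1 - 1/2*216000) = 1/(1 - 108000) = 1/(-107999) = -1/107999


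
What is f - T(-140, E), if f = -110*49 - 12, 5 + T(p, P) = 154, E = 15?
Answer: -5551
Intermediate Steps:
T(p, P) = 149 (T(p, P) = -5 + 154 = 149)
f = -5402 (f = -5390 - 12 = -5402)
f - T(-140, E) = -5402 - 1*149 = -5402 - 149 = -5551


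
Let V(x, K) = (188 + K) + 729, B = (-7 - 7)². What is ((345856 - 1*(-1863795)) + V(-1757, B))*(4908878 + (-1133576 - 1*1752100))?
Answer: 4472822146328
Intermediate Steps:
B = 196 (B = (-14)² = 196)
V(x, K) = 917 + K
((345856 - 1*(-1863795)) + V(-1757, B))*(4908878 + (-1133576 - 1*1752100)) = ((345856 - 1*(-1863795)) + (917 + 196))*(4908878 + (-1133576 - 1*1752100)) = ((345856 + 1863795) + 1113)*(4908878 + (-1133576 - 1752100)) = (2209651 + 1113)*(4908878 - 2885676) = 2210764*2023202 = 4472822146328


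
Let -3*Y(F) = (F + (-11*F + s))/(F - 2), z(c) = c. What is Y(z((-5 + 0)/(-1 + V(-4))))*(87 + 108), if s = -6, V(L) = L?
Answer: -1040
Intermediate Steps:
Y(F) = -(-6 - 10*F)/(3*(-2 + F)) (Y(F) = -(F + (-11*F - 6))/(3*(F - 2)) = -(F + (-6 - 11*F))/(3*(-2 + F)) = -(-6 - 10*F)/(3*(-2 + F)))
Y(z((-5 + 0)/(-1 + V(-4))))*(87 + 108) = (2*(3 + 5*((-5 + 0)/(-1 - 4)))/(3*(-2 + (-5 + 0)/(-1 - 4))))*(87 + 108) = (2*(3 + 5*(-5/(-5)))/(3*(-2 - 5/(-5))))*195 = (2*(3 + 5*(-5*(-⅕)))/(3*(-2 - 5*(-⅕))))*195 = (2*(3 + 5*1)/(3*(-2 + 1)))*195 = ((⅔)*(3 + 5)/(-1))*195 = ((⅔)*(-1)*8)*195 = -16/3*195 = -1040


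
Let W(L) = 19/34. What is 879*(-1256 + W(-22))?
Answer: -37520115/34 ≈ -1.1035e+6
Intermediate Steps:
W(L) = 19/34 (W(L) = 19*(1/34) = 19/34)
879*(-1256 + W(-22)) = 879*(-1256 + 19/34) = 879*(-42685/34) = -37520115/34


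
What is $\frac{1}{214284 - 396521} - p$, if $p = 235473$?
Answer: $- \frac{42911893102}{182237} \approx -2.3547 \cdot 10^{5}$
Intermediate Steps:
$\frac{1}{214284 - 396521} - p = \frac{1}{214284 - 396521} - 235473 = \frac{1}{-182237} - 235473 = - \frac{1}{182237} - 235473 = - \frac{42911893102}{182237}$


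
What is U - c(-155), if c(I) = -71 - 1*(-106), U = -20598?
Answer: -20633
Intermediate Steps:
c(I) = 35 (c(I) = -71 + 106 = 35)
U - c(-155) = -20598 - 1*35 = -20598 - 35 = -20633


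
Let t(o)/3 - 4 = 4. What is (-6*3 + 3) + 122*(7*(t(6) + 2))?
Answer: 22189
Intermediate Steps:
t(o) = 24 (t(o) = 12 + 3*4 = 12 + 12 = 24)
(-6*3 + 3) + 122*(7*(t(6) + 2)) = (-6*3 + 3) + 122*(7*(24 + 2)) = (-18 + 3) + 122*(7*26) = -15 + 122*182 = -15 + 22204 = 22189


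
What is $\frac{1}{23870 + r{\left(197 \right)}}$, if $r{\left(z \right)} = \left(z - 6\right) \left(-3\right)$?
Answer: $\frac{1}{23297} \approx 4.2924 \cdot 10^{-5}$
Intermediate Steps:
$r{\left(z \right)} = 18 - 3 z$ ($r{\left(z \right)} = \left(-6 + z\right) \left(-3\right) = 18 - 3 z$)
$\frac{1}{23870 + r{\left(197 \right)}} = \frac{1}{23870 + \left(18 - 591\right)} = \frac{1}{23870 - 573} = \frac{1}{23297}$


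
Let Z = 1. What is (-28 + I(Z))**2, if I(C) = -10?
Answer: 1444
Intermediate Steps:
(-28 + I(Z))**2 = (-28 - 10)**2 = (-38)**2 = 1444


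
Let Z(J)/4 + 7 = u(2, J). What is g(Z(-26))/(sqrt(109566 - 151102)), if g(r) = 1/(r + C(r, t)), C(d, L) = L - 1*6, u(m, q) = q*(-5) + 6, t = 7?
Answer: -I*sqrt(649)/2684264 ≈ -9.4907e-6*I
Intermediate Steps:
u(m, q) = 6 - 5*q (u(m, q) = -5*q + 6 = 6 - 5*q)
Z(J) = -4 - 20*J (Z(J) = -28 + 4*(6 - 5*J) = -28 + (24 - 20*J) = -4 - 20*J)
C(d, L) = -6 + L (C(d, L) = L - 6 = -6 + L)
g(r) = 1/(1 + r) (g(r) = 1/(r + (-6 + 7)) = 1/(r + 1) = 1/(1 + r))
g(Z(-26))/(sqrt(109566 - 151102)) = 1/((1 + (-4 - 20*(-26)))*(sqrt(109566 - 151102))) = 1/((1 + (-4 + 520))*(sqrt(-41536))) = 1/((1 + 516)*((8*I*sqrt(649)))) = (-I*sqrt(649)/5192)/517 = -I*sqrt(649)/2684264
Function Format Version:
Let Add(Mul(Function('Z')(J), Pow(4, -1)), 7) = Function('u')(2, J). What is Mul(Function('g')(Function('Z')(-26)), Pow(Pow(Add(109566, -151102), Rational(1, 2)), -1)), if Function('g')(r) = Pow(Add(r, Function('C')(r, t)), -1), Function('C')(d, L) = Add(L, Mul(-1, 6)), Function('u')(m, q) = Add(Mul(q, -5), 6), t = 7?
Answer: Mul(Rational(-1, 2684264), I, Pow(649, Rational(1, 2))) ≈ Mul(-9.4907e-6, I)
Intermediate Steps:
Function('u')(m, q) = Add(6, Mul(-5, q)) (Function('u')(m, q) = Add(Mul(-5, q), 6) = Add(6, Mul(-5, q)))
Function('Z')(J) = Add(-4, Mul(-20, J)) (Function('Z')(J) = Add(-28, Mul(4, Add(6, Mul(-5, J)))) = Add(-28, Add(24, Mul(-20, J))) = Add(-4, Mul(-20, J)))
Function('C')(d, L) = Add(-6, L) (Function('C')(d, L) = Add(L, -6) = Add(-6, L))
Function('g')(r) = Pow(Add(1, r), -1) (Function('g')(r) = Pow(Add(r, Add(-6, 7)), -1) = Pow(Add(r, 1), -1) = Pow(Add(1, r), -1))
Mul(Function('g')(Function('Z')(-26)), Pow(Pow(Add(109566, -151102), Rational(1, 2)), -1)) = Mul(Pow(Add(1, Add(-4, Mul(-20, -26))), -1), Pow(Pow(Add(109566, -151102), Rational(1, 2)), -1)) = Mul(Pow(Add(1, Add(-4, 520)), -1), Pow(Pow(-41536, Rational(1, 2)), -1)) = Mul(Pow(Add(1, 516), -1), Pow(Mul(8, I, Pow(649, Rational(1, 2))), -1)) = Mul(Pow(517, -1), Mul(Rational(-1, 5192), I, Pow(649, Rational(1, 2)))) = Mul(Rational(1, 517), Mul(Rational(-1, 5192), I, Pow(649, Rational(1, 2)))) = Mul(Rational(-1, 2684264), I, Pow(649, Rational(1, 2)))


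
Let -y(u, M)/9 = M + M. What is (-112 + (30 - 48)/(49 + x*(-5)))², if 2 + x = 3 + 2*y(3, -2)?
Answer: 312829969/24964 ≈ 12531.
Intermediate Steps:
y(u, M) = -18*M (y(u, M) = -9*(M + M) = -18*M)
x = 73 (x = -2 + (3 + 2*(-18*(-2))) = -2 + (3 + 2*36) = -2 + (3 + 72) = -2 + 75 = 73)
(-112 + (30 - 48)/(49 + x*(-5)))² = (-112 + (30 - 48)/(49 + 73*(-5)))² = (-112 - 18/(49 - 365))² = (-112 - 18/(-316))² = (-112 - 18*(-1/316))² = (-112 + 9/158)² = (-17687/158)² = 312829969/24964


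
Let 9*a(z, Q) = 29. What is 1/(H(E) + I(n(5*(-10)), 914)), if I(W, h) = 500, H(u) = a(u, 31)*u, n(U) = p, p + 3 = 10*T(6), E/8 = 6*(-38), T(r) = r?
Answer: -3/16132 ≈ -0.00018597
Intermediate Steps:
a(z, Q) = 29/9 (a(z, Q) = (⅑)*29 = 29/9)
E = -1824 (E = 8*(6*(-38)) = 8*(-228) = -1824)
p = 57 (p = -3 + 10*6 = -3 + 60 = 57)
n(U) = 57
H(u) = 29*u/9
1/(H(E) + I(n(5*(-10)), 914)) = 1/((29/9)*(-1824) + 500) = 1/(-17632/3 + 500) = 1/(-16132/3) = -3/16132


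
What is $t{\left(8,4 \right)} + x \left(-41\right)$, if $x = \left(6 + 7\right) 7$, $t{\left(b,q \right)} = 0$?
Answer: $-3731$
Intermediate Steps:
$x = 91$ ($x = 13 \cdot 7 = 91$)
$t{\left(8,4 \right)} + x \left(-41\right) = 0 + 91 \left(-41\right) = 0 - 3731 = -3731$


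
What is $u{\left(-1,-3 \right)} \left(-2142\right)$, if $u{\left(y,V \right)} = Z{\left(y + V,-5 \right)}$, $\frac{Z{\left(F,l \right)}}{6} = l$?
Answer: $64260$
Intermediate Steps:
$Z{\left(F,l \right)} = 6 l$
$u{\left(y,V \right)} = -30$ ($u{\left(y,V \right)} = 6 \left(-5\right) = -30$)
$u{\left(-1,-3 \right)} \left(-2142\right) = \left(-30\right) \left(-2142\right) = 64260$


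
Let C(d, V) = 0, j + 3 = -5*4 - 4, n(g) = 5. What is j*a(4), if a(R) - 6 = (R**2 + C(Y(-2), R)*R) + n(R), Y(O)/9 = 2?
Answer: -729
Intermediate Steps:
Y(O) = 18 (Y(O) = 9*2 = 18)
j = -27 (j = -3 + (-5*4 - 4) = -3 + (-20 - 4) = -3 - 24 = -27)
a(R) = 11 + R**2 (a(R) = 6 + ((R**2 + 0*R) + 5) = 6 + ((R**2 + 0) + 5) = 6 + (R**2 + 5) = 6 + (5 + R**2) = 11 + R**2)
j*a(4) = -27*(11 + 4**2) = -27*(11 + 16) = -27*27 = -729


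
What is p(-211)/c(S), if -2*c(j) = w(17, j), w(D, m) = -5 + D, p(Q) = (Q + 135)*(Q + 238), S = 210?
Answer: 342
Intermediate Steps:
p(Q) = (135 + Q)*(238 + Q)
c(j) = -6 (c(j) = -(-5 + 17)/2 = -½*12 = -6)
p(-211)/c(S) = (32130 + (-211)² + 373*(-211))/(-6) = (32130 + 44521 - 78703)*(-⅙) = -2052*(-⅙) = 342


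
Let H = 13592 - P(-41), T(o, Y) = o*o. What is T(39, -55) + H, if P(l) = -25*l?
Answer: 14088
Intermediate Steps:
T(o, Y) = o²
H = 12567 (H = 13592 - (-25)*(-41) = 13592 - 1*1025 = 13592 - 1025 = 12567)
T(39, -55) + H = 39² + 12567 = 1521 + 12567 = 14088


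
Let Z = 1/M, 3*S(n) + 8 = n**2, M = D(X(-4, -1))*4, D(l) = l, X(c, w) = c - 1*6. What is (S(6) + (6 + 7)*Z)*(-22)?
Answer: -11891/60 ≈ -198.18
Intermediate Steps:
X(c, w) = -6 + c (X(c, w) = c - 6 = -6 + c)
M = -40 (M = (-6 - 4)*4 = -10*4 = -40)
S(n) = -8/3 + n**2/3
Z = -1/40 (Z = 1/(-40) = -1/40 ≈ -0.025000)
(S(6) + (6 + 7)*Z)*(-22) = ((-8/3 + (1/3)*6**2) + (6 + 7)*(-1/40))*(-22) = ((-8/3 + (1/3)*36) + 13*(-1/40))*(-22) = ((-8/3 + 12) - 13/40)*(-22) = (28/3 - 13/40)*(-22) = (1081/120)*(-22) = -11891/60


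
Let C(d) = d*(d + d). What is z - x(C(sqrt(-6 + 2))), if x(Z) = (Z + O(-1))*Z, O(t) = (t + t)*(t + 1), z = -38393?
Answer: -38457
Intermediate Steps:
C(d) = 2*d**2 (C(d) = d*(2*d) = 2*d**2)
O(t) = 2*t*(1 + t) (O(t) = (2*t)*(1 + t) = 2*t*(1 + t))
x(Z) = Z**2 (x(Z) = (Z + 2*(-1)*(1 - 1))*Z = (Z + 2*(-1)*0)*Z = (Z + 0)*Z = Z*Z = Z**2)
z - x(C(sqrt(-6 + 2))) = -38393 - (2*(sqrt(-6 + 2))**2)**2 = -38393 - (2*(sqrt(-4))**2)**2 = -38393 - (2*(2*I)**2)**2 = -38393 - (2*(-4))**2 = -38393 - 1*(-8)**2 = -38393 - 1*64 = -38393 - 64 = -38457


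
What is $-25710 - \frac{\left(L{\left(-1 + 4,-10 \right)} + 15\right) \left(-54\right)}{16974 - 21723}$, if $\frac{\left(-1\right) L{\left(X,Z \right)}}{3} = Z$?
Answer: $- \frac{40699740}{1583} \approx -25711.0$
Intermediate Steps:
$L{\left(X,Z \right)} = - 3 Z$
$-25710 - \frac{\left(L{\left(-1 + 4,-10 \right)} + 15\right) \left(-54\right)}{16974 - 21723} = -25710 - \frac{\left(\left(-3\right) \left(-10\right) + 15\right) \left(-54\right)}{16974 - 21723} = -25710 - \frac{\left(30 + 15\right) \left(-54\right)}{-4749} = -25710 - 45 \left(-54\right) \left(- \frac{1}{4749}\right) = -25710 - \left(-2430\right) \left(- \frac{1}{4749}\right) = -25710 - \frac{810}{1583} = - \frac{40699740}{1583}$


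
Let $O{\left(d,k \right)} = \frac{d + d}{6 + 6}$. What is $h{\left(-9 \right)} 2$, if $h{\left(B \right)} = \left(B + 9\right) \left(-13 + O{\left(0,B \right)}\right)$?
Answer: $0$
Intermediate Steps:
$O{\left(d,k \right)} = \frac{d}{6}$ ($O{\left(d,k \right)} = \frac{2 d}{12} = 2 d \frac{1}{12} = \frac{d}{6}$)
$h{\left(B \right)} = -117 - 13 B$ ($h{\left(B \right)} = \left(B + 9\right) \left(-13 + \frac{1}{6} \cdot 0\right) = \left(9 + B\right) \left(-13 + 0\right) = \left(9 + B\right) \left(-13\right) = -117 - 13 B$)
$h{\left(-9 \right)} 2 = \left(-117 - -117\right) 2 = \left(-117 + 117\right) 2 = 0 \cdot 2 = 0$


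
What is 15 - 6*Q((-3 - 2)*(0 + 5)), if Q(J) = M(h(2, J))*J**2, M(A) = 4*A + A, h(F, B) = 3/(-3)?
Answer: 18765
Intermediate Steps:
h(F, B) = -1 (h(F, B) = 3*(-1/3) = -1)
M(A) = 5*A
Q(J) = -5*J**2 (Q(J) = (5*(-1))*J**2 = -5*J**2)
15 - 6*Q((-3 - 2)*(0 + 5)) = 15 - (-30)*((-3 - 2)*(0 + 5))**2 = 15 - (-30)*(-5*5)**2 = 15 - (-30)*(-25)**2 = 15 - (-30)*625 = 15 - 6*(-3125) = 15 + 18750 = 18765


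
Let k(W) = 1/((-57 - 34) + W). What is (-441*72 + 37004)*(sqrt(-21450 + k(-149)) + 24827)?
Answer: 130391404 + 1313*I*sqrt(77220015)/15 ≈ 1.3039e+8 + 7.692e+5*I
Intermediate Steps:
k(W) = 1/(-91 + W)
(-441*72 + 37004)*(sqrt(-21450 + k(-149)) + 24827) = (-441*72 + 37004)*(sqrt(-21450 + 1/(-91 - 149)) + 24827) = (-31752 + 37004)*(sqrt(-21450 + 1/(-240)) + 24827) = 5252*(sqrt(-21450 - 1/240) + 24827) = 5252*(sqrt(-5148001/240) + 24827) = 5252*(I*sqrt(77220015)/60 + 24827) = 5252*(24827 + I*sqrt(77220015)/60) = 130391404 + 1313*I*sqrt(77220015)/15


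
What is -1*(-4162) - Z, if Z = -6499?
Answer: 10661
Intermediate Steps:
-1*(-4162) - Z = -1*(-4162) - 1*(-6499) = 4162 + 6499 = 10661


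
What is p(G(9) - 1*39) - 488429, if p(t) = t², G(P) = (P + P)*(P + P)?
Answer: -407204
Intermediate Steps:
G(P) = 4*P² (G(P) = (2*P)*(2*P) = 4*P²)
p(G(9) - 1*39) - 488429 = (4*9² - 1*39)² - 488429 = (4*81 - 39)² - 488429 = (324 - 39)² - 488429 = 285² - 488429 = 81225 - 488429 = -407204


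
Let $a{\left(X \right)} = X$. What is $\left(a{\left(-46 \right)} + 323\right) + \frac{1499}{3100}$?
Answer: $\frac{860199}{3100} \approx 277.48$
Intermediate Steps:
$\left(a{\left(-46 \right)} + 323\right) + \frac{1499}{3100} = \left(-46 + 323\right) + \frac{1499}{3100} = 277 + 1499 \cdot \frac{1}{3100} = 277 + \frac{1499}{3100} = \frac{860199}{3100}$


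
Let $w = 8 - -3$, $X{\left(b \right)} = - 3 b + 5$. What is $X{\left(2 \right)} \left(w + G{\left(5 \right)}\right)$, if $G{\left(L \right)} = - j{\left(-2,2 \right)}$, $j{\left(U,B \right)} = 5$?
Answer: $-6$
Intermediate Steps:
$X{\left(b \right)} = 5 - 3 b$
$w = 11$ ($w = 8 + 3 = 11$)
$G{\left(L \right)} = -5$ ($G{\left(L \right)} = \left(-1\right) 5 = -5$)
$X{\left(2 \right)} \left(w + G{\left(5 \right)}\right) = \left(5 - 6\right) \left(11 - 5\right) = \left(5 - 6\right) 6 = \left(-1\right) 6 = -6$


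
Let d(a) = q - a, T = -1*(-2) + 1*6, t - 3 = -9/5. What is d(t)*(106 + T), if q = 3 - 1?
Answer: 456/5 ≈ 91.200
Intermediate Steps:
q = 2
t = 6/5 (t = 3 - 9/5 = 6/5 ≈ 1.2000)
T = 8 (T = 2 + 6 = 8)
d(a) = 2 - a
d(t)*(106 + T) = (2 - 1*6/5)*(106 + 8) = (2 - 6/5)*114 = (⅘)*114 = 456/5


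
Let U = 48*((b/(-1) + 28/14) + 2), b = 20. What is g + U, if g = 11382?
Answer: 10614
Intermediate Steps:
U = -768 (U = 48*((20/(-1) + 28/14) + 2) = 48*((20*(-1) + 28*(1/14)) + 2) = 48*((-20 + 2) + 2) = 48*(-18 + 2) = 48*(-16) = -768)
g + U = 11382 - 768 = 10614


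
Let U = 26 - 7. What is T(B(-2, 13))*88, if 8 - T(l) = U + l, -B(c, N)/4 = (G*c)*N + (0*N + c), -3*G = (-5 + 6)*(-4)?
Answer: -41624/3 ≈ -13875.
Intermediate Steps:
U = 19
G = 4/3 (G = -(-5 + 6)*(-4)/3 = -(-4)/3 = -⅓*(-4) = 4/3 ≈ 1.3333)
B(c, N) = -4*c - 16*N*c/3 (B(c, N) = -4*((4*c/3)*N + (0*N + c)) = -4*(4*N*c/3 + (0 + c)) = -4*(4*N*c/3 + c) = -4*(c + 4*N*c/3) = -4*c - 16*N*c/3)
T(l) = -11 - l (T(l) = 8 - (19 + l) = 8 + (-19 - l) = -11 - l)
T(B(-2, 13))*88 = (-11 - (-4)*(-2)*(3 + 4*13)/3)*88 = (-11 - (-4)*(-2)*(3 + 52)/3)*88 = (-11 - (-4)*(-2)*55/3)*88 = (-11 - 1*440/3)*88 = (-11 - 440/3)*88 = -473/3*88 = -41624/3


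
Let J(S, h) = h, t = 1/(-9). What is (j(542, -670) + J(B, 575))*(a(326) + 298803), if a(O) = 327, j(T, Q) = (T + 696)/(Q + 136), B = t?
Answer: 15246257260/89 ≈ 1.7131e+8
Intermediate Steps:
t = -⅑ ≈ -0.11111
B = -⅑ ≈ -0.11111
j(T, Q) = (696 + T)/(136 + Q)
(j(542, -670) + J(B, 575))*(a(326) + 298803) = ((696 + 542)/(136 - 670) + 575)*(327 + 298803) = (1238/(-534) + 575)*299130 = (-1/534*1238 + 575)*299130 = (-619/267 + 575)*299130 = (152906/267)*299130 = 15246257260/89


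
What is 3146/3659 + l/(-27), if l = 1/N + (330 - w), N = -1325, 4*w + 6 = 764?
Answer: -1137233557/261801450 ≈ -4.3439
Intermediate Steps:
w = 379/2 (w = -3/2 + (¼)*764 = -3/2 + 191 = 379/2 ≈ 189.50)
l = 372323/2650 (l = 1/(-1325) + (330 - 1*379/2) = -1/1325 + (330 - 379/2) = -1/1325 + 281/2 = 372323/2650 ≈ 140.50)
3146/3659 + l/(-27) = 3146/3659 + (372323/2650)/(-27) = 3146*(1/3659) + (372323/2650)*(-1/27) = 3146/3659 - 372323/71550 = -1137233557/261801450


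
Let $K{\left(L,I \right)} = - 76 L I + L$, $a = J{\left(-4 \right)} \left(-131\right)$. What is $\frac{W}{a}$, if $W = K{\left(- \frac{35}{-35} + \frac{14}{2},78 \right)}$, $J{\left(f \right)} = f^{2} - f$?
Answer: $\frac{11854}{655} \approx 18.098$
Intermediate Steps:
$a = -2620$ ($a = - 4 \left(-1 - 4\right) \left(-131\right) = \left(-4\right) \left(-5\right) \left(-131\right) = 20 \left(-131\right) = -2620$)
$K{\left(L,I \right)} = L - 76 I L$ ($K{\left(L,I \right)} = - 76 I L + L = L - 76 I L$)
$W = -47416$ ($W = \left(- \frac{35}{-35} + \frac{14}{2}\right) \left(1 - 5928\right) = \left(\left(-35\right) \left(- \frac{1}{35}\right) + 14 \cdot \frac{1}{2}\right) \left(1 - 5928\right) = \left(1 + 7\right) \left(-5927\right) = 8 \left(-5927\right) = -47416$)
$\frac{W}{a} = - \frac{47416}{-2620} = \left(-47416\right) \left(- \frac{1}{2620}\right) = \frac{11854}{655}$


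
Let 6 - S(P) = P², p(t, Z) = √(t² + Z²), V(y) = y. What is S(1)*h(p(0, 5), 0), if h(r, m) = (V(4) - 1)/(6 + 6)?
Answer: 5/4 ≈ 1.2500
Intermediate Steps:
p(t, Z) = √(Z² + t²)
S(P) = 6 - P²
h(r, m) = ¼ (h(r, m) = (4 - 1)/(6 + 6) = 3/12 = 3*(1/12) = ¼)
S(1)*h(p(0, 5), 0) = (6 - 1*1²)*(¼) = (6 - 1*1)*(¼) = (6 - 1)*(¼) = 5*(¼) = 5/4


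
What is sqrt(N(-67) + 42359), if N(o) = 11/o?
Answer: 3*sqrt(21127646)/67 ≈ 205.81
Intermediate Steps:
sqrt(N(-67) + 42359) = sqrt(11/(-67) + 42359) = sqrt(11*(-1/67) + 42359) = sqrt(-11/67 + 42359) = sqrt(2838042/67) = 3*sqrt(21127646)/67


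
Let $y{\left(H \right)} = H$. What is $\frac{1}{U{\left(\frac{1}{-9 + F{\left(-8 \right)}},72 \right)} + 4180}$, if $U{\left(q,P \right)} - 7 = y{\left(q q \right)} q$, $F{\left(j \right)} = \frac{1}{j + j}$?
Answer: $\frac{3048625}{12764588779} \approx 0.00023883$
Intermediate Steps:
$F{\left(j \right)} = \frac{1}{2 j}$
$U{\left(q,P \right)} = 7 + q^{3}$ ($U{\left(q,P \right)} = 7 + q q q = 7 + q^{2} q = 7 + q^{3}$)
$\frac{1}{U{\left(\frac{1}{-9 + F{\left(-8 \right)}},72 \right)} + 4180} = \frac{1}{\left(7 + \left(\frac{1}{-9 + \frac{1}{2 \left(-8\right)}}\right)^{3}\right) + 4180} = \frac{1}{\left(7 + \left(\frac{1}{-9 + \frac{1}{2} \left(- \frac{1}{8}\right)}\right)^{3}\right) + 4180} = \frac{1}{\left(7 + \left(\frac{1}{-9 - \frac{1}{16}}\right)^{3}\right) + 4180} = \frac{1}{\left(7 + \left(\frac{1}{- \frac{145}{16}}\right)^{3}\right) + 4180} = \frac{1}{\left(7 + \left(- \frac{16}{145}\right)^{3}\right) + 4180} = \frac{1}{\left(7 - \frac{4096}{3048625}\right) + 4180} = \frac{1}{\frac{21336279}{3048625} + 4180} = \frac{1}{\frac{12764588779}{3048625}} = \frac{3048625}{12764588779}$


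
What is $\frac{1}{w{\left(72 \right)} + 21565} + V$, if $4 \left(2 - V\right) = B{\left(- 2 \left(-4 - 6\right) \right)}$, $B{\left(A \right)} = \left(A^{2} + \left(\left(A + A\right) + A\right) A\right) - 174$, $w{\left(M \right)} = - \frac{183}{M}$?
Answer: $- \frac{366906743}{1034998} \approx -354.5$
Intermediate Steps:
$B{\left(A \right)} = -174 + 4 A^{2}$ ($B{\left(A \right)} = \left(A^{2} + \left(2 A + A\right) A\right) - 174 = \left(A^{2} + 3 A A\right) - 174 = \left(A^{2} + 3 A^{2}\right) - 174 = 4 A^{2} - 174 = -174 + 4 A^{2}$)
$V = - \frac{709}{2}$ ($V = 2 - \frac{-174 + 4 \left(- 2 \left(-4 - 6\right)\right)^{2}}{4} = 2 - \frac{-174 + 4 \left(\left(-2\right) \left(-10\right)\right)^{2}}{4} = 2 - \frac{-174 + 4 \cdot 20^{2}}{4} = 2 - \frac{-174 + 4 \cdot 400}{4} = 2 - \frac{-174 + 1600}{4} = 2 - \frac{713}{2} = - \frac{709}{2} \approx -354.5$)
$\frac{1}{w{\left(72 \right)} + 21565} + V = \frac{1}{- \frac{183}{72} + 21565} - \frac{709}{2} = \frac{1}{\left(-183\right) \frac{1}{72} + 21565} - \frac{709}{2} = \frac{1}{- \frac{61}{24} + 21565} - \frac{709}{2} = \frac{1}{\frac{517499}{24}} - \frac{709}{2} = \frac{24}{517499} - \frac{709}{2} = - \frac{366906743}{1034998}$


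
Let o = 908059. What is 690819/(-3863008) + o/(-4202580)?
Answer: -1602765323623/4058650040160 ≈ -0.39490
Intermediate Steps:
690819/(-3863008) + o/(-4202580) = 690819/(-3863008) + 908059/(-4202580) = 690819*(-1/3863008) + 908059*(-1/4202580) = -690819/3863008 - 908059/4202580 = -1602765323623/4058650040160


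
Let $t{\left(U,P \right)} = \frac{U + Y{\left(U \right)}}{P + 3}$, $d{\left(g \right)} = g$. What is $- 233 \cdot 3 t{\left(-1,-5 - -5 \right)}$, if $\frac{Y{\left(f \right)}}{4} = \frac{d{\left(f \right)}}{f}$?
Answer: $-699$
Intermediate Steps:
$Y{\left(f \right)} = 4$ ($Y{\left(f \right)} = 4 \frac{f}{f} = 4 \cdot 1 = 4$)
$t{\left(U,P \right)} = \frac{4 + U}{3 + P}$ ($t{\left(U,P \right)} = \frac{U + 4}{P + 3} = \frac{4 + U}{3 + P}$)
$- 233 \cdot 3 t{\left(-1,-5 - -5 \right)} = - 233 \cdot 3 \frac{4 - 1}{3 - 0} = - 233 \cdot 3 \frac{1}{3 + \left(-5 + 5\right)} 3 = - 233 \cdot 3 \frac{1}{3 + 0} \cdot 3 = - 233 \cdot 3 \cdot \frac{1}{3} \cdot 3 = - 233 \cdot 3 \cdot 1 = \left(-233\right) 3 = -699$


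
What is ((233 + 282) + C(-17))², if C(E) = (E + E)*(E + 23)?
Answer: 96721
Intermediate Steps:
C(E) = 2*E*(23 + E) (C(E) = (2*E)*(23 + E) = 2*E*(23 + E))
((233 + 282) + C(-17))² = ((233 + 282) + 2*(-17)*(23 - 17))² = (515 + 2*(-17)*6)² = (515 - 204)² = 311² = 96721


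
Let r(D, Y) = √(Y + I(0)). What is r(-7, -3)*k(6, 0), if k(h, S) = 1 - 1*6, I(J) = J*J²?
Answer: -5*I*√3 ≈ -8.6602*I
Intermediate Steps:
I(J) = J³
k(h, S) = -5 (k(h, S) = 1 - 6 = -5)
r(D, Y) = √Y (r(D, Y) = √(Y + 0³) = √(Y + 0) = √Y)
r(-7, -3)*k(6, 0) = √(-3)*(-5) = (I*√3)*(-5) = -5*I*√3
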